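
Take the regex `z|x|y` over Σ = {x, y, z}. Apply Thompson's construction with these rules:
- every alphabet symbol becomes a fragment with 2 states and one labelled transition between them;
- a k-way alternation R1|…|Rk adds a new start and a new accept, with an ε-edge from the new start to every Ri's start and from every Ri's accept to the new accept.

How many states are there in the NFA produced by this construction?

8

Recursing over subexpressions:
Each of the 3 symbol leaves contributes a 2-state fragment.
  z|x|y → 8 states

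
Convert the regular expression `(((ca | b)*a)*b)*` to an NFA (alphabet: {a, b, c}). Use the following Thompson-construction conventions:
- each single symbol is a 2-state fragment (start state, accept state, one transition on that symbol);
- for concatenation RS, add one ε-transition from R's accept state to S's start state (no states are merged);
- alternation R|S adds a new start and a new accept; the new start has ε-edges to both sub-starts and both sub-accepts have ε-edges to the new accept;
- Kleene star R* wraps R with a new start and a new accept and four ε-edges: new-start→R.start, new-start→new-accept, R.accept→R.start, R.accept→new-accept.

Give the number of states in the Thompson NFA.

18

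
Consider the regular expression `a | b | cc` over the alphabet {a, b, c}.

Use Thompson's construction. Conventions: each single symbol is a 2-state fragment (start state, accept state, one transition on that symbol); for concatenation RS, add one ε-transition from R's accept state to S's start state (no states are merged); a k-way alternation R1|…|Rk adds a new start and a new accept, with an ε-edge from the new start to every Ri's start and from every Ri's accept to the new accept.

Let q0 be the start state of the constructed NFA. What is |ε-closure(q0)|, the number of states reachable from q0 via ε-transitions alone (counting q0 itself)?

Compute the ε-closure size of each fragment's start state recursively; a symbol fragment's start has no outgoing ε-edge, so its closure is just itself (size 1).
  cc — |closure| equals the left operand's closure size = 1 (its accept is not ε-reachable, so the closure stops there)
  a | b | cc — |closure| = 1 + 1 + 1 + 1 = 4 (the new accept is not ε-reachable since no branch accepts ε)

4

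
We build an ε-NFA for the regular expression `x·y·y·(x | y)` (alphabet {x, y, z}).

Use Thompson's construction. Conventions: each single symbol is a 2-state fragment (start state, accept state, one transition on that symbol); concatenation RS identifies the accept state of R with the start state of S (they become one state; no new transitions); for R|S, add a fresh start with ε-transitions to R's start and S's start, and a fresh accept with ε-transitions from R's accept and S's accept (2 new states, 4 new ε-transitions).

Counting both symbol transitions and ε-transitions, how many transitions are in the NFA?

9

By structural recursion:
Each of the 5 symbol leaves contributes 1 transition (1 symbol, 0 ε).
  x | y — 6 transitions (2 symbol, 4 ε)
  x·y·y·(x | y) — 9 transitions (5 symbol, 4 ε)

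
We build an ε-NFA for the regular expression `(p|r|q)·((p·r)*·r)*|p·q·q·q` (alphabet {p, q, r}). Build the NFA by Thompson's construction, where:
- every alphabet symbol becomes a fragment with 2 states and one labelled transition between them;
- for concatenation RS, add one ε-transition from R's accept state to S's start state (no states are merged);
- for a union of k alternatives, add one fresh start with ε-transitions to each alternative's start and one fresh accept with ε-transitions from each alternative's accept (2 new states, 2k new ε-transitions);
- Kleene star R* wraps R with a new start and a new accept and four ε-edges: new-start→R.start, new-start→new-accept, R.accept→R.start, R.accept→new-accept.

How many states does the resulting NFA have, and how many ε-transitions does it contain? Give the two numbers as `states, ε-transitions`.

Bottom-up over the parse tree:
Each of the 10 symbol leaves contributes 2 states and 0 ε-transitions.
  p|r|q → 8 states, 6 ε-transitions
  p·r → 4 states, 1 ε-transition
  (p·r)* → 6 states, 5 ε-transitions
  (p·r)*·r → 8 states, 6 ε-transitions
  ((p·r)*·r)* → 10 states, 10 ε-transitions
  (p|r|q)·((p·r)*·r)* → 18 states, 17 ε-transitions
  p·q·q·q → 8 states, 3 ε-transitions
  (p|r|q)·((p·r)*·r)*|p·q·q·q → 28 states, 24 ε-transitions

28, 24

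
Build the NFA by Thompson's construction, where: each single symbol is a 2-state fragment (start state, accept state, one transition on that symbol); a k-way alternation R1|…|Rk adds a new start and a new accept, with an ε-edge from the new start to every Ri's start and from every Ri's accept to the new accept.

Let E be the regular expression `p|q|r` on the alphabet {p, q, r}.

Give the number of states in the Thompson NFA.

Per subexpression:
Each of the 3 symbol leaves contributes a 2-state fragment.
  p|q|r → 8 states

8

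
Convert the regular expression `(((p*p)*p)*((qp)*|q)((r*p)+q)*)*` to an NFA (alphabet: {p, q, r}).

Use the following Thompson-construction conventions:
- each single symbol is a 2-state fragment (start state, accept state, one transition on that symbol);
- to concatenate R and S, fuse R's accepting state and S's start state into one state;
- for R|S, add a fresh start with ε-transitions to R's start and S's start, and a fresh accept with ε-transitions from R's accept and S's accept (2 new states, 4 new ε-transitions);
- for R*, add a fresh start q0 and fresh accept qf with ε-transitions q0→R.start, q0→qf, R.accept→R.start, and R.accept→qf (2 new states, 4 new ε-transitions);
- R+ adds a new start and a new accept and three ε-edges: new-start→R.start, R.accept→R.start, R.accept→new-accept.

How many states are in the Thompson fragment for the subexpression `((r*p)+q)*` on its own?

10

Fragment for `((r*p)+q)*`:
Each of the 3 symbol leaves contributes a 2-state fragment.
  r* : 4 states
  r*p : 5 states
  (r*p)+ : 7 states
  (r*p)+q : 8 states
  ((r*p)+q)* : 10 states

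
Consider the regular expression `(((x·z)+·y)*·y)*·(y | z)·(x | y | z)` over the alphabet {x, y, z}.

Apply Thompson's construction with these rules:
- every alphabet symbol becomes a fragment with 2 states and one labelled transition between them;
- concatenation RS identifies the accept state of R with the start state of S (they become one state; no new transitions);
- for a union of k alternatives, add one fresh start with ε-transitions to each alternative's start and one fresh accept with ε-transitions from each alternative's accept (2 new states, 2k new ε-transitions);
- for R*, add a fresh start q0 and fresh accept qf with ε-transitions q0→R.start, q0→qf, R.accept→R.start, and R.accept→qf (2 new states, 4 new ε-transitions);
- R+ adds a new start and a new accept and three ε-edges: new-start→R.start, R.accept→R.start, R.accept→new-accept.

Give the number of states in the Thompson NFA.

23

Recursing over subexpressions:
Each of the 9 symbol leaves contributes a 2-state fragment.
  x·z = 3 states
  (x·z)+ = 5 states
  (x·z)+·y = 6 states
  ((x·z)+·y)* = 8 states
  ((x·z)+·y)*·y = 9 states
  (((x·z)+·y)*·y)* = 11 states
  y | z = 6 states
  x | y | z = 8 states
  (((x·z)+·y)*·y)*·(y | z)·(x | y | z) = 23 states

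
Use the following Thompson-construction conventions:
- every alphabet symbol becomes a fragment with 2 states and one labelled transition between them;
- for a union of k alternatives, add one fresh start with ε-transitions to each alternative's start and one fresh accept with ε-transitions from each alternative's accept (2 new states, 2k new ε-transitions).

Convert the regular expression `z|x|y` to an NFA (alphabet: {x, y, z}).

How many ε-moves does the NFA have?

By structural recursion:
Each of the 3 symbol leaves contributes 0 ε-transitions.
  z|x|y = 6 ε-transitions

6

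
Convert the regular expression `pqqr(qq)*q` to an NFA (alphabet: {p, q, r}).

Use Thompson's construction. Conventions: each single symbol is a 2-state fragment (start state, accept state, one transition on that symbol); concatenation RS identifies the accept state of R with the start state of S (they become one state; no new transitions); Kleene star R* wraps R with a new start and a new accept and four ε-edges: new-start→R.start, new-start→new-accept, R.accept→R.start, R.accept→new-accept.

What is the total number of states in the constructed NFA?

10

Bottom-up over the parse tree:
Each of the 7 symbol leaves contributes a 2-state fragment.
  qq = 3 states
  (qq)* = 5 states
  pqqr(qq)*q = 10 states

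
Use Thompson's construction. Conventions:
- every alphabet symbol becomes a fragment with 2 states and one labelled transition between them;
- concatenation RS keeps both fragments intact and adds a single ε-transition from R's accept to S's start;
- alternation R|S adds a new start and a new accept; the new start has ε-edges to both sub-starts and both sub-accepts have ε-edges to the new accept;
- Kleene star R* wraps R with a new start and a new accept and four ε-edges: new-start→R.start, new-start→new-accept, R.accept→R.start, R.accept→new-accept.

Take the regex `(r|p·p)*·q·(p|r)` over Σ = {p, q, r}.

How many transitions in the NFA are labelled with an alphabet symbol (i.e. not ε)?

6

Recursing over subexpressions:
Each of the 6 symbol leaves contributes exactly 1 symbol transition.
  p·p = 2 symbol transitions
  r|p·p = 3 symbol transitions
  (r|p·p)* = 3 symbol transitions
  p|r = 2 symbol transitions
  (r|p·p)*·q·(p|r) = 6 symbol transitions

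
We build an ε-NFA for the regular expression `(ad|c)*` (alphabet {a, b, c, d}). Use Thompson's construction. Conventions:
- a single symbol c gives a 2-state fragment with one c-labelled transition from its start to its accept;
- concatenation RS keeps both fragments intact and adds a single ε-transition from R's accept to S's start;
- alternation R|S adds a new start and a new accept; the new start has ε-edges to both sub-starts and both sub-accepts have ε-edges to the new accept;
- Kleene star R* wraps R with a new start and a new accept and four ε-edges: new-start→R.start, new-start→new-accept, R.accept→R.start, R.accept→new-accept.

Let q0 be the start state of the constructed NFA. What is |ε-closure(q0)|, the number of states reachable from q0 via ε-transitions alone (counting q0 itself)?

Let C(F) = |ε-closure(F.start)| within fragment F, and note whether F accepts ε. Symbol fragments have C = 1 and do not accept ε. Then:
  ad : C equals the left operand's closure size = 1 (its accept is not ε-reachable, so the closure stops there)
  ad|c : C = 1 + 1 + 1 = 3 (the new accept is not ε-reachable since no branch accepts ε)
  (ad|c)* : new start has ε-edges to the inner start and to the new accept, so C = 2 + 3 = 5

5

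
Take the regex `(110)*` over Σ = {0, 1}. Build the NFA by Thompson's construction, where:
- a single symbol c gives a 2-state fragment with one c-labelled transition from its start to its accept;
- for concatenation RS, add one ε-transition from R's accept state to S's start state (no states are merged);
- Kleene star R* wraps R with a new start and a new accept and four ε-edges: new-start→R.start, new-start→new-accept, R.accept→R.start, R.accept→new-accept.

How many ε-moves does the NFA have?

6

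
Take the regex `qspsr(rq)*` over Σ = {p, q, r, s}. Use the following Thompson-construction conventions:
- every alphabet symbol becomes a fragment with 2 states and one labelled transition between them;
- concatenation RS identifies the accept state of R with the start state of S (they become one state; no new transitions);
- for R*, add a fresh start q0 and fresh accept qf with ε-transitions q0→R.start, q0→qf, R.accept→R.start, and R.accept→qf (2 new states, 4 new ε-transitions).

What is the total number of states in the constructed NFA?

Recursing over subexpressions:
Each of the 7 symbol leaves contributes a 2-state fragment.
  rq → 3 states
  (rq)* → 5 states
  qspsr(rq)* → 10 states

10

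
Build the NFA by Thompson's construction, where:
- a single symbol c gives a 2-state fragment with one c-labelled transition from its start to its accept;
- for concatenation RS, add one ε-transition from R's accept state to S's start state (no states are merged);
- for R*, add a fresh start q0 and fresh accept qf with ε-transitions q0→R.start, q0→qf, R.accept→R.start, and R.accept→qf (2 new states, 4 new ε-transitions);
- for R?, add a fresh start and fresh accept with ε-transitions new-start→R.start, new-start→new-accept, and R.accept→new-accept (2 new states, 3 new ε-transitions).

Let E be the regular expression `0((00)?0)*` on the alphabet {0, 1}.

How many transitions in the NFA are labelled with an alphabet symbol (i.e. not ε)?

Per subexpression:
Each of the 4 symbol leaves contributes exactly 1 symbol transition.
  00 → 2 symbol transitions
  (00)? → 2 symbol transitions
  (00)?0 → 3 symbol transitions
  ((00)?0)* → 3 symbol transitions
  0((00)?0)* → 4 symbol transitions

4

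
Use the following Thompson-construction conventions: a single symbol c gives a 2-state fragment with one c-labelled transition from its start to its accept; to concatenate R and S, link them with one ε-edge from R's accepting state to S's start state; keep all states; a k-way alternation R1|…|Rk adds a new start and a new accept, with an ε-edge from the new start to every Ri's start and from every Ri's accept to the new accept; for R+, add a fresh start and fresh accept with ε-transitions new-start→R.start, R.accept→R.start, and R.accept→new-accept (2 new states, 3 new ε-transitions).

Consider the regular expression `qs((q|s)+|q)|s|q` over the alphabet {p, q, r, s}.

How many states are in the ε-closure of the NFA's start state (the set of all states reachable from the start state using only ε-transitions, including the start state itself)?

Let C(F) = |ε-closure(F.start)| within fragment F, and note whether F accepts ε. Symbol fragments have C = 1 and do not accept ε. Then:
  q|s → new start ε-reaches every alternative's start; none of them accept ε, so the new accept is not reached: |ε-closure| = 1 + 1 + 1 = 3
  (q|s)+ → new start ε-reaches only the body's start; the new accept needs a symbol first: |ε-closure| = 1 + 3 = 4
  (q|s)+|q → new start ε-reaches every alternative's start; none of them accept ε, so the new accept is not reached: |ε-closure| = 1 + 4 + 1 = 6
  qs((q|s)+|q) → |ε-closure| equals the left operand's closure size = 1 (its accept is not ε-reachable, so the closure stops there)
  qs((q|s)+|q)|s|q → |ε-closure| = 1 + 1 + 1 + 1 = 4 (the new accept is not ε-reachable since no branch accepts ε)

4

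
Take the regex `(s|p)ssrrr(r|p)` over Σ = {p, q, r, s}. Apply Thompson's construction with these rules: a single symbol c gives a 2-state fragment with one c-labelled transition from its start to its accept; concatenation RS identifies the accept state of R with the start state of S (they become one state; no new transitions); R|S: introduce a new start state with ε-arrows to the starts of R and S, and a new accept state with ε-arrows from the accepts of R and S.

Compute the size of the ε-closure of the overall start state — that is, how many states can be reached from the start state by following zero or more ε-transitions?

Compute the ε-closure size of each fragment's start state recursively; a symbol fragment's start has no outgoing ε-edge, so its closure is just itself (size 1).
  s|p → C = 1 + 1 + 1 = 3 (the new accept is not ε-reachable since no branch accepts ε)
  r|p → new start ε-reaches every alternative's start; none of them accept ε, so the new accept is not reached: C = 1 + 1 + 1 = 3
  (s|p)ssrrr(r|p) → same as the first factor's closure: C = 3

3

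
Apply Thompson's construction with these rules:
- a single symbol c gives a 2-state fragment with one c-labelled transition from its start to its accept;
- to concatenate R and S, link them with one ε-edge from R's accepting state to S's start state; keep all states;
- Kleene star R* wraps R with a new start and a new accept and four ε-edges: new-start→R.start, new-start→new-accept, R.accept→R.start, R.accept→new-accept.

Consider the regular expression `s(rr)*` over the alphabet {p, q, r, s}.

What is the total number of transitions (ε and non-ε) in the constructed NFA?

9

Bottom-up over the parse tree:
Each of the 3 symbol leaves contributes 1 transition (1 symbol, 0 ε).
  rr = 3 transitions (2 symbol, 1 ε)
  (rr)* = 7 transitions (2 symbol, 5 ε)
  s(rr)* = 9 transitions (3 symbol, 6 ε)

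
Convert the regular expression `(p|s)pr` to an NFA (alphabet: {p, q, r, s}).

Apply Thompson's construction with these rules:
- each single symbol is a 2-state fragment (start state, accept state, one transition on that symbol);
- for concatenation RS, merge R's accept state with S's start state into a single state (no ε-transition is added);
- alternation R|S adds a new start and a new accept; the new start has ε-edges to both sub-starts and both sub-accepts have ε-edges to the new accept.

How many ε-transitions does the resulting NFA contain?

Per subexpression:
Each of the 4 symbol leaves contributes 0 ε-transitions.
  p|s : 4 ε-transitions
  (p|s)pr : 4 ε-transitions

4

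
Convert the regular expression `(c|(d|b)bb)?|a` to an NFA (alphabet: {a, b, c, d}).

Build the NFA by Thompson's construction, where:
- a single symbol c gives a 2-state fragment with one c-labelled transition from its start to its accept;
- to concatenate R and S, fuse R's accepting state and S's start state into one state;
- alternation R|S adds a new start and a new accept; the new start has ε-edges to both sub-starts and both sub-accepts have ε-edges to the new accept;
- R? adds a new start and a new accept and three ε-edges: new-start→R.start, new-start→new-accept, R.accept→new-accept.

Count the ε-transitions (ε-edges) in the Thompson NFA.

Bottom-up over the parse tree:
Each of the 6 symbol leaves contributes 0 ε-transitions.
  d|b — 4 ε-transitions
  (d|b)bb — 4 ε-transitions
  c|(d|b)bb — 8 ε-transitions
  (c|(d|b)bb)? — 11 ε-transitions
  (c|(d|b)bb)?|a — 15 ε-transitions

15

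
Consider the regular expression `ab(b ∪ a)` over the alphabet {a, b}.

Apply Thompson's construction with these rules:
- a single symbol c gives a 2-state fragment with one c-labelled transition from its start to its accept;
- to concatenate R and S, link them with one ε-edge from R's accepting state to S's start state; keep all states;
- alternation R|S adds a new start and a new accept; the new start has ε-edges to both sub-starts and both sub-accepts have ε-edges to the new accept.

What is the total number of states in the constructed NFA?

10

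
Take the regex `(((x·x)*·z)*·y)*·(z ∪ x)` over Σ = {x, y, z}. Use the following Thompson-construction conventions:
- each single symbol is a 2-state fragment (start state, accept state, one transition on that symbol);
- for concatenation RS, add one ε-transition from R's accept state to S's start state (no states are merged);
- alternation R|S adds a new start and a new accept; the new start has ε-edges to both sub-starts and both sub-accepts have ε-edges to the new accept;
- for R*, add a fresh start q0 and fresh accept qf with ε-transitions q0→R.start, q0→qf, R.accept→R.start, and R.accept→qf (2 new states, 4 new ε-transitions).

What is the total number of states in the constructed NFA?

20

Bottom-up over the parse tree:
Each of the 6 symbol leaves contributes a 2-state fragment.
  x·x — 4 states
  (x·x)* — 6 states
  (x·x)*·z — 8 states
  ((x·x)*·z)* — 10 states
  ((x·x)*·z)*·y — 12 states
  (((x·x)*·z)*·y)* — 14 states
  z ∪ x — 6 states
  (((x·x)*·z)*·y)*·(z ∪ x) — 20 states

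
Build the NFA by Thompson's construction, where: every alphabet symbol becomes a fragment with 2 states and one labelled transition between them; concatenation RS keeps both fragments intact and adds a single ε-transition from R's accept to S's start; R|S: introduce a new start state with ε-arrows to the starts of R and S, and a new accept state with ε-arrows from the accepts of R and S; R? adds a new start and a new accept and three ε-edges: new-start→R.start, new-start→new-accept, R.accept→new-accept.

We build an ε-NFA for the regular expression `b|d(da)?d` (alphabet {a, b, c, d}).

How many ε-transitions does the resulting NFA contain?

10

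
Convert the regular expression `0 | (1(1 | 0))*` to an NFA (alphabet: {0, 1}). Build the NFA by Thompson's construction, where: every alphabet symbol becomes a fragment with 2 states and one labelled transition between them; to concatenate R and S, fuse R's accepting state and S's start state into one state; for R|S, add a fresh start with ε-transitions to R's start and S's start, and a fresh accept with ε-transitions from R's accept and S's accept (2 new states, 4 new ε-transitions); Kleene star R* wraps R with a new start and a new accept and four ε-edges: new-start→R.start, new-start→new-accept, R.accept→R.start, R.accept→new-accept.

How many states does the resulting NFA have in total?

13

Per subexpression:
Each of the 4 symbol leaves contributes a 2-state fragment.
  1 | 0 — 6 states
  1(1 | 0) — 7 states
  (1(1 | 0))* — 9 states
  0 | (1(1 | 0))* — 13 states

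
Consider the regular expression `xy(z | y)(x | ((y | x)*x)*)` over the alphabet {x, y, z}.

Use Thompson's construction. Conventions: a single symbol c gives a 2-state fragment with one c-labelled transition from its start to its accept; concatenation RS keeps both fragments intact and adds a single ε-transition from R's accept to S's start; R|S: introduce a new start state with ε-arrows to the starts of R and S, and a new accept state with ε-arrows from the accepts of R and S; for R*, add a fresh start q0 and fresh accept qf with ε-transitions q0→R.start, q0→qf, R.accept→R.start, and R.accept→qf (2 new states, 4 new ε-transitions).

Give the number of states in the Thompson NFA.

26

Recursing over subexpressions:
Each of the 8 symbol leaves contributes a 2-state fragment.
  z | y = 6 states
  y | x = 6 states
  (y | x)* = 8 states
  (y | x)*x = 10 states
  ((y | x)*x)* = 12 states
  x | ((y | x)*x)* = 16 states
  xy(z | y)(x | ((y | x)*x)*) = 26 states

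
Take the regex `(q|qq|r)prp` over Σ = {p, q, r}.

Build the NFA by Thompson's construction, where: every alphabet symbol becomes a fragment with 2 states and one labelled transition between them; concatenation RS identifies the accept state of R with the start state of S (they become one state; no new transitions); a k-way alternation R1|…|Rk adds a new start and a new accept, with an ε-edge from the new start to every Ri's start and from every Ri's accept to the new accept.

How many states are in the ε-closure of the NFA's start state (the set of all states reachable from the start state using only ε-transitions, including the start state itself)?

4

Work bottom-up. For each fragment F, track |ε-closure(F.start)| and whether F's accept lies in that closure (i.e. whether F accepts ε). A single-symbol fragment has closure size 1 and does not accept ε.
  qq → |closure| equals the left operand's closure size = 1 (its accept is not ε-reachable, so the closure stops there)
  q|qq|r → new start ε-reaches every alternative's start; none of them accept ε, so the new accept is not reached: |closure| = 1 + 1 + 1 + 1 = 4
  (q|qq|r)prp → same as the first factor's closure: |closure| = 4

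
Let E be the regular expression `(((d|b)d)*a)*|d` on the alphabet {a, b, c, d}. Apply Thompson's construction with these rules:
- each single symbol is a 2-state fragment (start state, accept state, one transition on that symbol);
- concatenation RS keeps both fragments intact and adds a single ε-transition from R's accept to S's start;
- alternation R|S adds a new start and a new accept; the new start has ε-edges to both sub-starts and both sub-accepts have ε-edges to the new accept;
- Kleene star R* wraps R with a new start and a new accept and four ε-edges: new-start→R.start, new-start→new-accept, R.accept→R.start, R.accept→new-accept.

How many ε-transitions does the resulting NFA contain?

18

Recursing over subexpressions:
Each of the 5 symbol leaves contributes 0 ε-transitions.
  d|b : 4 ε-transitions
  (d|b)d : 5 ε-transitions
  ((d|b)d)* : 9 ε-transitions
  ((d|b)d)*a : 10 ε-transitions
  (((d|b)d)*a)* : 14 ε-transitions
  (((d|b)d)*a)*|d : 18 ε-transitions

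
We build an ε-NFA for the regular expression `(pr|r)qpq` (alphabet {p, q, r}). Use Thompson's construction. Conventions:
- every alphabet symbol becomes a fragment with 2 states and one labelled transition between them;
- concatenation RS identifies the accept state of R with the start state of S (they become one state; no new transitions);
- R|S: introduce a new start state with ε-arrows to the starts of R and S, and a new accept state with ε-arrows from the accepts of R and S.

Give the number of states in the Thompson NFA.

10

By structural recursion:
Each of the 6 symbol leaves contributes a 2-state fragment.
  pr = 3 states
  pr|r = 7 states
  (pr|r)qpq = 10 states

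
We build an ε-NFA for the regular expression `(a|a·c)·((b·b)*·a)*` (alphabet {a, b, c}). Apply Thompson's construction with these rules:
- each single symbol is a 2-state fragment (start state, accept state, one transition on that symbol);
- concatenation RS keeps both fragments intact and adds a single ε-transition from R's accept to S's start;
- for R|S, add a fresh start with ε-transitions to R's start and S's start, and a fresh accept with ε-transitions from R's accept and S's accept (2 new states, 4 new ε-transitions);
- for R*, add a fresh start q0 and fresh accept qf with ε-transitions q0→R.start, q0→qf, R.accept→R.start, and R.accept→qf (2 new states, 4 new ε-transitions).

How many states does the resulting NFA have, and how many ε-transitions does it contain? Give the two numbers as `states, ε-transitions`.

Bottom-up over the parse tree:
Each of the 6 symbol leaves contributes 2 states and 0 ε-transitions.
  a·c : 4 states, 1 ε-transition
  a|a·c : 8 states, 5 ε-transitions
  b·b : 4 states, 1 ε-transition
  (b·b)* : 6 states, 5 ε-transitions
  (b·b)*·a : 8 states, 6 ε-transitions
  ((b·b)*·a)* : 10 states, 10 ε-transitions
  (a|a·c)·((b·b)*·a)* : 18 states, 16 ε-transitions

18, 16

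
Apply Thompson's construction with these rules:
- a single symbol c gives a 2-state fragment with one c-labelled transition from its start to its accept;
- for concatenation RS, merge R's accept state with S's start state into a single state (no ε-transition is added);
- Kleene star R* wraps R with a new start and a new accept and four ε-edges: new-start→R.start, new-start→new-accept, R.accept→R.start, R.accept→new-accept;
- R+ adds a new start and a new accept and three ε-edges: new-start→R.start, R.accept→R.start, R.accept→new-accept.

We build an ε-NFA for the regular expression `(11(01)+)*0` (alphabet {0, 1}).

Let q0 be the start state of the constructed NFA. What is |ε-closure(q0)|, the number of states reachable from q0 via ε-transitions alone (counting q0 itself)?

3

Work bottom-up. For each fragment F, track |ε-closure(F.start)| and whether F's accept lies in that closure (i.e. whether F accepts ε). A single-symbol fragment has closure size 1 and does not accept ε.
  01 — same as the first factor's closure: |ε-closure| = 1
  (01)+ — |ε-closure| = 1 + 1 = 2 (the body doesn't accept ε, so the new accept is not reached)
  11(01)+ — |ε-closure| equals the left operand's closure size = 1 (its accept is not ε-reachable, so the closure stops there)
  (11(01)+)* — new start has ε-edges to the inner start and to the new accept, so |ε-closure| = 2 + 1 = 3
  (11(01)+)*0 — the left operand accepts ε, so the closure extends into the next operand (the shared merged state is already counted); |ε-closure| = 3 + (1−1) = 3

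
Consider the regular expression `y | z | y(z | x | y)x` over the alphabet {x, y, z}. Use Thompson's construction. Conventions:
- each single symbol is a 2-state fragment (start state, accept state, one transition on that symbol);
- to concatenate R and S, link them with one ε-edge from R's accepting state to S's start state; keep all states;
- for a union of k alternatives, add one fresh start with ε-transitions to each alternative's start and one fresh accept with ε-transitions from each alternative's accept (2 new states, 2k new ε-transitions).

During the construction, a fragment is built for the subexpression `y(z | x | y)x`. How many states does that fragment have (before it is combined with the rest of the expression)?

Fragment for `y(z | x | y)x`:
Each of the 5 symbol leaves contributes a 2-state fragment.
  z | x | y — 8 states
  y(z | x | y)x — 12 states

12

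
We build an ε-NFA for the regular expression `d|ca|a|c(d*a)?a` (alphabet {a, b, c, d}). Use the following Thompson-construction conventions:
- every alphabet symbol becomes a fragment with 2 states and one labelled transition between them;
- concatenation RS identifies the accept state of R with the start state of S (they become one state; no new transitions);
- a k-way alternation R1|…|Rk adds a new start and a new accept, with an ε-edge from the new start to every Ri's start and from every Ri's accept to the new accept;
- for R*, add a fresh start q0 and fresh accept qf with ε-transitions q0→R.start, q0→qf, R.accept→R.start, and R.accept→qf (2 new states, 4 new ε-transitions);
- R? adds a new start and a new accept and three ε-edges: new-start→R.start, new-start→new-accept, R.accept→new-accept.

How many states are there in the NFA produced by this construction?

By structural recursion:
Each of the 8 symbol leaves contributes a 2-state fragment.
  ca → 3 states
  d* → 4 states
  d*a → 5 states
  (d*a)? → 7 states
  c(d*a)?a → 9 states
  d|ca|a|c(d*a)?a → 18 states

18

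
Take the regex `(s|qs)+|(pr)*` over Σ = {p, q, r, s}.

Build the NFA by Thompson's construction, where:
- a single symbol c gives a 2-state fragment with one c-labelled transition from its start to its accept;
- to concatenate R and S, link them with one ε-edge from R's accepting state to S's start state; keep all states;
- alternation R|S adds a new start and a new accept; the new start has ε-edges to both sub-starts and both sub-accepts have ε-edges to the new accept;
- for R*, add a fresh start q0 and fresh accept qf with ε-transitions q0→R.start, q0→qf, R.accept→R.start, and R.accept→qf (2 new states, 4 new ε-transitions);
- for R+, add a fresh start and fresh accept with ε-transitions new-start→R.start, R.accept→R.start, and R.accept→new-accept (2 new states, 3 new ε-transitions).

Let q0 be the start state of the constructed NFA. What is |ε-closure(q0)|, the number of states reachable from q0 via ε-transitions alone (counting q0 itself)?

Work bottom-up. For each fragment F, track |ε-closure(F.start)| and whether F's accept lies in that closure (i.e. whether F accepts ε). A single-symbol fragment has closure size 1 and does not accept ε.
  qs — |ε-closure| equals the left operand's closure size = 1 (its accept is not ε-reachable, so the closure stops there)
  s|qs — |ε-closure| = 1 + 1 + 1 = 3 (the new accept is not ε-reachable since no branch accepts ε)
  (s|qs)+ — |ε-closure| = 1 + 3 = 4 (the body doesn't accept ε, so the new accept is not reached)
  pr — same as the first factor's closure: |ε-closure| = 1
  (pr)* — the star's fresh start ε-reaches both the body's start and the fresh accept: |ε-closure| = 2 + 1 = 3
  (s|qs)+|(pr)* — new start ε-reaches every alternative's start; at least one alternative accepts ε, so the union's new accept is reached too: |ε-closure| = 1 + 4 + 3 + 1 = 9

9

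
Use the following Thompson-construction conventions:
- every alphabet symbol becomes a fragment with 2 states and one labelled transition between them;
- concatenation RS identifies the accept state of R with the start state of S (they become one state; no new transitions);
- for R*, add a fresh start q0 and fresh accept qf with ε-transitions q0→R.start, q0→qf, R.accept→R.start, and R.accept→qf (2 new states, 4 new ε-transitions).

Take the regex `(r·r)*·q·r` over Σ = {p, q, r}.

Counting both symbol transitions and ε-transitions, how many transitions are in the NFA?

8

Recursing over subexpressions:
Each of the 4 symbol leaves contributes 1 transition (1 symbol, 0 ε).
  r·r — 2 transitions (2 symbol, 0 ε)
  (r·r)* — 6 transitions (2 symbol, 4 ε)
  (r·r)*·q·r — 8 transitions (4 symbol, 4 ε)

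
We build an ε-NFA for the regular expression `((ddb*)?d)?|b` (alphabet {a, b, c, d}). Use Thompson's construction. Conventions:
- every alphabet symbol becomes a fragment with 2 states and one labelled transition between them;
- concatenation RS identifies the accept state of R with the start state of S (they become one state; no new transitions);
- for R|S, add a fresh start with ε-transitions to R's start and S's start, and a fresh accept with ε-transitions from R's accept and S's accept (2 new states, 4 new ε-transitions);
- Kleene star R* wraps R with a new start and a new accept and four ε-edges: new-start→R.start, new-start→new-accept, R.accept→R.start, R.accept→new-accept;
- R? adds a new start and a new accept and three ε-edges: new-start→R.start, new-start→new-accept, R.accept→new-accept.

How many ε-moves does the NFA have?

14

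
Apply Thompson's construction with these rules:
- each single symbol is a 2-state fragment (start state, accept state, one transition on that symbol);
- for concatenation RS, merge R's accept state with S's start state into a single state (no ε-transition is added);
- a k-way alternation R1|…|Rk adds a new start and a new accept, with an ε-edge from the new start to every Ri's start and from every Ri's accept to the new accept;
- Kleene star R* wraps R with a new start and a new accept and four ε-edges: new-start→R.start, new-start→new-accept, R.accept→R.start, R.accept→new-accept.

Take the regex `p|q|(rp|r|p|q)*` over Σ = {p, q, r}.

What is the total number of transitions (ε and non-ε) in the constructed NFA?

25

Per subexpression:
Each of the 7 symbol leaves contributes 1 transition (1 symbol, 0 ε).
  rp = 2 transitions (2 symbol, 0 ε)
  rp|r|p|q = 13 transitions (5 symbol, 8 ε)
  (rp|r|p|q)* = 17 transitions (5 symbol, 12 ε)
  p|q|(rp|r|p|q)* = 25 transitions (7 symbol, 18 ε)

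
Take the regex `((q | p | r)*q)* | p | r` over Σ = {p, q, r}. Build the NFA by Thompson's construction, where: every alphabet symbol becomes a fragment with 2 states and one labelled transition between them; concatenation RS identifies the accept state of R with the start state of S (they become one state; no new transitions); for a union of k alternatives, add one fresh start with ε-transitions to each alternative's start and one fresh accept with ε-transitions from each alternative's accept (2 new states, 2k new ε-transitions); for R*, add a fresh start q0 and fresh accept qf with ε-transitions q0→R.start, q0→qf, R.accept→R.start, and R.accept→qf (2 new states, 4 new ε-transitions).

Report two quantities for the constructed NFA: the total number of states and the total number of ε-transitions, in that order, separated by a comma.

19, 20

By structural recursion:
Each of the 6 symbol leaves contributes 2 states and 0 ε-transitions.
  q | p | r — 8 states, 6 ε-transitions
  (q | p | r)* — 10 states, 10 ε-transitions
  (q | p | r)*q — 11 states, 10 ε-transitions
  ((q | p | r)*q)* — 13 states, 14 ε-transitions
  ((q | p | r)*q)* | p | r — 19 states, 20 ε-transitions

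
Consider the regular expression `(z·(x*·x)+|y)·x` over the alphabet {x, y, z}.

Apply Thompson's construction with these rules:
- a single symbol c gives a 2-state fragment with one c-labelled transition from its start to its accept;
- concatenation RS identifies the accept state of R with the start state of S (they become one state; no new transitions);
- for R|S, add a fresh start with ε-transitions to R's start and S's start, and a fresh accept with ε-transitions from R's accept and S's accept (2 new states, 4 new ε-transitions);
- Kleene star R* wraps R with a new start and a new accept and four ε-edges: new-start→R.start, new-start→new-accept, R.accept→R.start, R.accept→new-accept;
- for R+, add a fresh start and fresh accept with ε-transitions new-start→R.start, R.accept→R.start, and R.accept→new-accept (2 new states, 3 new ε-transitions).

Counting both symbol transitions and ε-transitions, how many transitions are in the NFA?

16

Building bottom-up:
Each of the 5 symbol leaves contributes 1 transition (1 symbol, 0 ε).
  x* : 5 transitions (1 symbol, 4 ε)
  x*·x : 6 transitions (2 symbol, 4 ε)
  (x*·x)+ : 9 transitions (2 symbol, 7 ε)
  z·(x*·x)+ : 10 transitions (3 symbol, 7 ε)
  z·(x*·x)+|y : 15 transitions (4 symbol, 11 ε)
  (z·(x*·x)+|y)·x : 16 transitions (5 symbol, 11 ε)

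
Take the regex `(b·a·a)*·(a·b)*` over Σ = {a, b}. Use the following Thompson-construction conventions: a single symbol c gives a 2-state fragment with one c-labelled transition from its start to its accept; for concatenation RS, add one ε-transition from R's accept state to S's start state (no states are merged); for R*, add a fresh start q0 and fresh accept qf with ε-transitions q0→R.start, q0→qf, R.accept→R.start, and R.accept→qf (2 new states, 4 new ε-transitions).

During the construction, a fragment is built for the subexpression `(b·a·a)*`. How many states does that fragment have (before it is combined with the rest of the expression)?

8

Fragment for `(b·a·a)*`:
Each of the 3 symbol leaves contributes a 2-state fragment.
  b·a·a → 6 states
  (b·a·a)* → 8 states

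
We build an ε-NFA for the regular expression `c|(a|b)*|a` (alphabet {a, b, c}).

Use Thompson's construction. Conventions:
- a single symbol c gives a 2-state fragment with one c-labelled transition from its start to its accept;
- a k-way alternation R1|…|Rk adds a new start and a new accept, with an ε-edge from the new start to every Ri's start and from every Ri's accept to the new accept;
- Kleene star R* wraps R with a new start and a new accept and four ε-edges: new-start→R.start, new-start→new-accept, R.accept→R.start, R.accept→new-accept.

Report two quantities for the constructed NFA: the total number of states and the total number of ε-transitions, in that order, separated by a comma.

Recursing over subexpressions:
Each of the 4 symbol leaves contributes 2 states and 0 ε-transitions.
  a|b = 6 states, 4 ε-transitions
  (a|b)* = 8 states, 8 ε-transitions
  c|(a|b)*|a = 14 states, 14 ε-transitions

14, 14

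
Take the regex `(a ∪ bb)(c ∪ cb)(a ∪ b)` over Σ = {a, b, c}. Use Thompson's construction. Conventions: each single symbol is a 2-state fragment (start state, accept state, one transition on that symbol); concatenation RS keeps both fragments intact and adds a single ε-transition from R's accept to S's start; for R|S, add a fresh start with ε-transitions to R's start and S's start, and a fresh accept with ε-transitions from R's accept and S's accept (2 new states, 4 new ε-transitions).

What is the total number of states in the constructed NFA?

22

Building bottom-up:
Each of the 8 symbol leaves contributes a 2-state fragment.
  bb : 4 states
  a ∪ bb : 8 states
  cb : 4 states
  c ∪ cb : 8 states
  a ∪ b : 6 states
  (a ∪ bb)(c ∪ cb)(a ∪ b) : 22 states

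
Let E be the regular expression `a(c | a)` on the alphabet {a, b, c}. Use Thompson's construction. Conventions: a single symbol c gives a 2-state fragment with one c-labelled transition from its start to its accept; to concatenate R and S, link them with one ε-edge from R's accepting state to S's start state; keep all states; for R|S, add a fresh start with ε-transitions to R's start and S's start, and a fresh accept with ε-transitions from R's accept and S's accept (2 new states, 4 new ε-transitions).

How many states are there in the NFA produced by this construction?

Per subexpression:
Each of the 3 symbol leaves contributes a 2-state fragment.
  c | a : 6 states
  a(c | a) : 8 states

8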